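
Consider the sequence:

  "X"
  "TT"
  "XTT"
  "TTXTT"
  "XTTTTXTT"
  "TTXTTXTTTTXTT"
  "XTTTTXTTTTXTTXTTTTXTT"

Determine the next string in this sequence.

TTXTTXTTTTXTTXTTTTXTTTTXTTXTTTTXTT

From term 3 onward, concatenate the second-to-last term with the last: X·TT = XTT, TT·XTT = TTXTT, …
The next term joins TTXTTXTTTTXTT and XTTTTXTTTTXTTXTTTTXTT.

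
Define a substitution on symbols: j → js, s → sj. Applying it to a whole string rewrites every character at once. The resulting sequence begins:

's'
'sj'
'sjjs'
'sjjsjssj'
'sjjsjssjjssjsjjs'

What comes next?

Rewriting the 16 symbols of sjjsjssjjssjsjjs one by one yields sj js js sj js sj sj js js sj sj js sj js js sj; concatenated:

sjjsjssjjssjsjjsjssjsjjssjjsjssj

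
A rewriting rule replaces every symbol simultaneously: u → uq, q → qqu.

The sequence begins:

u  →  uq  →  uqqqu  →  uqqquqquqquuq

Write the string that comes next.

φ(uqqquqquqquuq) expands symbol-by-symbol to uq qqu qqu qqu uq qqu qqu uq qqu qqu uq uq qqu; joining the 13 pieces gives the next term.

uqqquqquqquuqqquqquuqqquqquuquqqqu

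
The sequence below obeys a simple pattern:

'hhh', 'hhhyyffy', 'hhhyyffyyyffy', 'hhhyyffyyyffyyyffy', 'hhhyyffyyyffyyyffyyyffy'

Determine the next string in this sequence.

hhhyyffyyyffyyyffyyyffyyyffy

Every step adds yyffy to the end: s(k+1) = s(k)·yyffy.
One more step from hhhyyffyyyffyyyffyyyffy gives the answer.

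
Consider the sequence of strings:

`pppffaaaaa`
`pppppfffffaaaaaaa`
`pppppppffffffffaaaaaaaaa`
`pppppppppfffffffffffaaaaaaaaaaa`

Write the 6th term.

Reading off run lengths: p runs 3, 5, 7, 9; f runs 2, 5, 8, 11; a runs 5, 7, 9, 11 — each is linear in n (n = 1, 2, …).
For term 6, n = 6, so the run lengths are 13, 17, 15.

pppppppppppppfffffffffffffffffaaaaaaaaaaaaaaa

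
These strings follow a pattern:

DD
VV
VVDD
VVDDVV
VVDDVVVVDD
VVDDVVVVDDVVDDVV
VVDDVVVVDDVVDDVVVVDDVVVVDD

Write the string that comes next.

VVDDVVVVDDVVDDVVVVDDVVVVDDVVDDVVVVDDVVDDVV

This is a Fibonacci-style word recurrence s(k) = s(k−1)·s(k−2): e.g. VV·DD = VVDD.
So term 8 is VVDDVVVVDDVVDDVVVVDDVVVVDD·VVDDVVVVDDVVDDVV.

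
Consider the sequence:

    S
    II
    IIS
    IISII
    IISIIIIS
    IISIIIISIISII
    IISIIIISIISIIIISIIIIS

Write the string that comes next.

From term 3 onward, concatenate the last term with the second-to-last: II·S = IIS, IIS·II = IISII, …
So term 8 is IISIIIISIISIIIISIIIIS·IISIIIISIISII.

IISIIIISIISIIIISIIIISIISIIIISIISII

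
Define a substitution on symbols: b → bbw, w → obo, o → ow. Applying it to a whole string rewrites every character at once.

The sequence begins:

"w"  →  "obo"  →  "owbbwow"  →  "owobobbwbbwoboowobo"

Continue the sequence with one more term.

Rewriting the 19 symbols of owobobbwbbwoboowobo one by one yields ow obo ow bbw ow bbw bbw obo bbw bbw obo ow bbw ow ow obo ow bbw ow; concatenated:

owoboowbbwowbbwbbwobobbwbbwoboowbbwowowoboowbbwow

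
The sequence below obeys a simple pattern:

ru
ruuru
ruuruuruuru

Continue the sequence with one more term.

Every step duplicates the string with 'u' between the halves.
Doubling ruuruuruuru with 'u' between the halves:

ruuruuruuruuruuruuruuru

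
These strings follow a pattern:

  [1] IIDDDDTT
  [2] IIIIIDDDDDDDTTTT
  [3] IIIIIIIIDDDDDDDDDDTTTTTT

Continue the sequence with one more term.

IIIIIIIIIIIDDDDDDDDDDDDDTTTTTTTT

The n-th term is 3n-1 I's then 3n+1 D's then 2n T's (n = 1, 2, …).
For the next term, n = 4, so the run lengths are 11, 13, 8.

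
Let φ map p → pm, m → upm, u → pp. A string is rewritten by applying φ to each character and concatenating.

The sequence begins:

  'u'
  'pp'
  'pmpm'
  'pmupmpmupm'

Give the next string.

Apply φ to pmupmpmupm symbol by symbol: p→pm, m→upm, u→pp, p→pm, m→upm, p→pm, m→upm, u→pp, p→pm, m→upm; joined: pm upm pp pm upm pm upm pp pm upm.

pmupmpppmupmpmupmpppmupm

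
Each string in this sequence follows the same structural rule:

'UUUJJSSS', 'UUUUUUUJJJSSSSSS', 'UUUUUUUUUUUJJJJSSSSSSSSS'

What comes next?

UUUUUUUUUUUUUUUJJJJJSSSSSSSSSSSS

Each string has the form U^{4n-1} J^{n+1} S^{3n} (n = 1, 2, …).
Setting n = 4 gives 15, 5, 12 characters in each block.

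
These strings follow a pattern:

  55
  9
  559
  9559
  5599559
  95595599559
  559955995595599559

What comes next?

95595599559559955995595599559

From term 3 onward, concatenate the second-to-last term with the last: 55·9 = 559, 9·559 = 9559, …
Continuing: 95595599559 · 559955995595599559 gives term 8.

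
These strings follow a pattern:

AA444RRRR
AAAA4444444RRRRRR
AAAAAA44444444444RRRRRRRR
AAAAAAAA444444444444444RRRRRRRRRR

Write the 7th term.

The n-th term is 2n A's then 4n-1 4's then 2n+2 R's (n = 1, 2, …).
At n = 7 the blocks have lengths 14, 27, 16.

AAAAAAAAAAAAAA444444444444444444444444444RRRRRRRRRRRRRRRR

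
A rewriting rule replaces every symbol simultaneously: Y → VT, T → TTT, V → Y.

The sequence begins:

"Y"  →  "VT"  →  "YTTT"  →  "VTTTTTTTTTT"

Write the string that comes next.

Expanding VTTTTTTTTTT: V→Y, T→TTT, T→TTT, T→TTT, T→TTT, T→TTT, T→TTT, T→TTT, T→TTT, T→TTT, T→TTT. Concatenated: Y TTT TTT TTT TTT TTT TTT TTT TTT TTT TTT.

YTTTTTTTTTTTTTTTTTTTTTTTTTTTTTT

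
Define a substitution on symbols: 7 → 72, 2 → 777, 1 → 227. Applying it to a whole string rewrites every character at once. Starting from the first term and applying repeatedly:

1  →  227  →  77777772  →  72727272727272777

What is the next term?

Applying the rule to each of the 17 symbols of 72727272727272777 gives the pieces 72 777 72 777 72 777 72 777 72 777 72 777 72 777 72 72 72, which concatenate to the answer.

72777727777277772777727777277772777727272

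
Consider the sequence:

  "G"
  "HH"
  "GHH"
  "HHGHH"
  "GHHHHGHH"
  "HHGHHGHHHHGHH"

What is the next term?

GHHHHGHHHHGHHGHHHHGHH

This is a Fibonacci-style word recurrence s(k) = s(k−2)·s(k−1): e.g. G·HH = GHH.
So term 7 is GHHHHGHH·HHGHHGHHHHGHH.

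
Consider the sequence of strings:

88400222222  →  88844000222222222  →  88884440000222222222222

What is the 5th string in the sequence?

88888844444000000222222222222222222

Term n consists of n 8's, followed by n-1 4's, followed by n 0's, followed by 3n 2's, where the shown terms are n = 2, 3, 4.
At n = 6 the blocks have lengths 6, 5, 6, 18.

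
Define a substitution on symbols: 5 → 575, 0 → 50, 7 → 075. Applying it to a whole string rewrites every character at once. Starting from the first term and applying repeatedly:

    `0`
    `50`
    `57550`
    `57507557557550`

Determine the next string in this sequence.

5750755755007557557507557557507557557550

Applying the rule to each of the 14 symbols of 57507557557550 gives the pieces 575 075 575 50 075 575 575 075 575 575 075 575 575 50, which concatenate to the answer.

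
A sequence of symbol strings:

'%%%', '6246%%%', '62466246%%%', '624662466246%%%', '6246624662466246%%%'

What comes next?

The strings grow by a fixed prefix 6246 each time.
Applying this once more to 6246624662466246%%%:

62466246624662466246%%%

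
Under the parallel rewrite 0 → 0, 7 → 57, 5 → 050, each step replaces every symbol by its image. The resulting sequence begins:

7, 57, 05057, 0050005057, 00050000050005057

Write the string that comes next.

φ(00050000050005057) expands symbol-by-symbol to 0 0 0 050 0 0 0 0 0 050 0 0 0 050 0 050 57; joining the 17 pieces gives the next term.

00005000000050000050005057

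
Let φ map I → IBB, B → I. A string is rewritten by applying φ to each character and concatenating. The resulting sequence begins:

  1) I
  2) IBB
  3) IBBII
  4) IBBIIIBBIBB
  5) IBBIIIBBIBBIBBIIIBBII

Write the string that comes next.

IBBIIIBBIBBIBBIIIBBIIIBBIIIBBIBBIBBIIIBBIBB

Replace each of the 21 characters of IBBIIIBBIBBIBBIIIBBII in place — IBB I I IBB IBB IBB I I IBB I I IBB I I IBB IBB IBB I I IBB IBB — and concatenate.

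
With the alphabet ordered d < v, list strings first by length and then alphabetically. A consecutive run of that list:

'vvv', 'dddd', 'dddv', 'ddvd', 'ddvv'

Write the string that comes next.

dvdd

The successor of ddvv increments the rightmost position that isn't already v and resets every position after it to d.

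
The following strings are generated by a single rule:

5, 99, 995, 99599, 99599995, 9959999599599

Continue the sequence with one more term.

From term 3 onward, concatenate the last term with the second-to-last: 99·5 = 995, 995·99 = 99599, …
So term 7 is 9959999599599·99599995.

995999959959999599995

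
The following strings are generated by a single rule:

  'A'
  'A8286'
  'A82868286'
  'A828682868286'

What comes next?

Every step adds 8286 to the end: s(k+1) = s(k)·8286.
Applying this once more to A828682868286:

A8286828682868286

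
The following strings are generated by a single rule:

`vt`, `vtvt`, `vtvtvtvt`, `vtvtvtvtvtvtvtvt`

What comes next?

vtvtvtvtvtvtvtvtvtvtvtvtvtvtvtvt

Each string is two copies of the previous one concatenated.
One more doubling of vtvtvtvtvtvtvtvt gives the answer.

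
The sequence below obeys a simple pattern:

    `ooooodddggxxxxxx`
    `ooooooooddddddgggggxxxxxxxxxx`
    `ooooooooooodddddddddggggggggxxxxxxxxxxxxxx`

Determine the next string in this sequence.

The n-th term is 3n+2 o's then 3n d's then 3n-1 g's then 4n+2 x's (n = 1, 2, …).
For the next term, n = 4, so the run lengths are 14, 12, 11, 18.

ooooooooooooooddddddddddddgggggggggggxxxxxxxxxxxxxxxxxx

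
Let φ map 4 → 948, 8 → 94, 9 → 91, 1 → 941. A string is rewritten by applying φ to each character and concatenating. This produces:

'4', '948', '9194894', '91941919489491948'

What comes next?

919419194894191941919489491948919419194894

Applying the rule to each of the 17 symbols of 91941919489491948 gives the pieces 91 941 91 948 941 91 941 91 948 94 91 948 91 941 91 948 94, which concatenate to the answer.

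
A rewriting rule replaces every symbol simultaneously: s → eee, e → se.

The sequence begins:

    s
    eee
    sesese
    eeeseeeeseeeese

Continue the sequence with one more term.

φ(eeeseeeeseeeese) expands symbol-by-symbol to se se se eee se se se se eee se se se se eee se; joining the 15 pieces gives the next term.

seseseeeeseseseseeeeseseseseeeese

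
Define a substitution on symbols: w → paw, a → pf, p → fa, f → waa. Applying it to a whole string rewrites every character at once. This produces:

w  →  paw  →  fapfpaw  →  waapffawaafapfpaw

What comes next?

Rewriting the 17 symbols of waapffawaafapfpaw one by one yields paw pf pf fa waa waa pf paw pf pf waa pf fa waa fa pf paw; concatenated:

pawpfpffawaawaapfpawpfpfwaapffawaafapfpaw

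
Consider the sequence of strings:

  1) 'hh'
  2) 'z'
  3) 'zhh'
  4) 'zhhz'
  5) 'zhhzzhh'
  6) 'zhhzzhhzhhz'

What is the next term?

This is a Fibonacci-style word recurrence s(k) = s(k−1)·s(k−2): e.g. z·hh = zhh.
So term 7 is zhhzzhhzhhz·zhhzzhh.

zhhzzhhzhhzzhhzzhh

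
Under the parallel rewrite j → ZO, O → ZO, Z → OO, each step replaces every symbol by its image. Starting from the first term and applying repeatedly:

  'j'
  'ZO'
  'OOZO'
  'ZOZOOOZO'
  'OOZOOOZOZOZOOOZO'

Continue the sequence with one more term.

Rewriting the 16 symbols of OOZOOOZOZOZOOOZO one by one yields ZO ZO OO ZO ZO ZO OO ZO OO ZO OO ZO ZO ZO OO ZO; concatenated:

ZOZOOOZOZOZOOOZOOOZOOOZOZOZOOOZO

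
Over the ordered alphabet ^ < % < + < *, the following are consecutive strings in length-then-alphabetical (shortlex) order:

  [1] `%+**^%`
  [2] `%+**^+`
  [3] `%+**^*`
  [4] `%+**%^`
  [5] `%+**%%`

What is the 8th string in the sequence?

%+**+^

Continuing the enumeration 3 steps past %+**%%: %+**%% → %+**%+ → %+**%* → (answer).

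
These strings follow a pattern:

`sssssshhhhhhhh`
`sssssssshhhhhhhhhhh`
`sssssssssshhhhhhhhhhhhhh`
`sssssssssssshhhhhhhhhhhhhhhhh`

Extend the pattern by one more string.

The n-th term is 2n s's then 3n-1 h's, where the shown terms are n = 3, 4, 5, 6.
At n = 7 the blocks have lengths 14, 20.

sssssssssssssshhhhhhhhhhhhhhhhhhhh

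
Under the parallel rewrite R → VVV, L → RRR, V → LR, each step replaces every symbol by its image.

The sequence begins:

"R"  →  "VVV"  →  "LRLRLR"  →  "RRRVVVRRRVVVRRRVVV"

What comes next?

Rewriting the 18 symbols of RRRVVVRRRVVVRRRVVV one by one yields VVV VVV VVV LR LR LR VVV VVV VVV LR LR LR VVV VVV VVV LR LR LR; concatenated:

VVVVVVVVVLRLRLRVVVVVVVVVLRLRLRVVVVVVVVVLRLRLR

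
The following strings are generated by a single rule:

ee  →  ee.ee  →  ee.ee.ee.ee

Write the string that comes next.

Every step duplicates the string with '.' between the halves.
Doubling ee.ee.ee.ee with '.' between the halves:

ee.ee.ee.ee.ee.ee.ee.ee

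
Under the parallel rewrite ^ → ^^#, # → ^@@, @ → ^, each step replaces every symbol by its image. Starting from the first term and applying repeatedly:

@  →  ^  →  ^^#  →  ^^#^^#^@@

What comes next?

^^#^^#^@@^^#^^#^@@^^#^^

Expanding ^^#^^#^@@: ^→^^#, ^→^^#, #→^@@, ^→^^#, ^→^^#, #→^@@, ^→^^#, @→^, @→^. Concatenated: ^^# ^^# ^@@ ^^# ^^# ^@@ ^^# ^ ^.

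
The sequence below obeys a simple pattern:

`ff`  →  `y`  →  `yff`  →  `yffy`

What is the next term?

yffyyff

Each term (from the third on) is the previous term followed by the one before it: term 3 = y·ff = yff.
The next term joins yffy and yff.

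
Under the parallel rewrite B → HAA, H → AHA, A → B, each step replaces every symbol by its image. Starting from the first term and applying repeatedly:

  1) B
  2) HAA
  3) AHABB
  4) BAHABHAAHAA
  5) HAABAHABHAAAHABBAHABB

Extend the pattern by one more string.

Applying the rule to each of the 21 symbols of HAABAHABHAAAHABBAHABB gives the pieces AHA B B HAA B AHA B HAA AHA B B B AHA B HAA HAA B AHA B HAA HAA, which concatenate to the answer.

AHABBHAABAHABHAAAHABBBAHABHAAHAABAHABHAAHAA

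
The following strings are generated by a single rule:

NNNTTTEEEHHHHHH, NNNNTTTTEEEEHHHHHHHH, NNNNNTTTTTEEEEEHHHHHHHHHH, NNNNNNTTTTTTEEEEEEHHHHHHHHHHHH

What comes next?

Reading off run lengths: N runs 3, 4, 5, 6; T runs 3, 4, 5, 6; E runs 3, 4, 5, 6; H runs 6, 8, 10, 12 — each is linear in n, where the shown terms are n = 3, 4, 5, 6.
Setting n = 7 gives 7, 7, 7, 14 characters in each block.

NNNNNNNTTTTTTTEEEEEEEHHHHHHHHHHHHHH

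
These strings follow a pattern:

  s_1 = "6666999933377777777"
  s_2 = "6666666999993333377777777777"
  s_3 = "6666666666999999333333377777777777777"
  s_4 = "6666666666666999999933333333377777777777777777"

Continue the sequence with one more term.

6666666666666666999999993333333333377777777777777777777

Reading off run lengths: 6 runs 4, 7, 10, 13; 9 runs 4, 5, 6, 7; 3 runs 3, 5, 7, 9; 7 runs 8, 11, 14, 17 — each is linear in n, where the shown terms are n = 2, 3, 4, 5.
Setting n = 6 gives 16, 8, 11, 20 characters in each block.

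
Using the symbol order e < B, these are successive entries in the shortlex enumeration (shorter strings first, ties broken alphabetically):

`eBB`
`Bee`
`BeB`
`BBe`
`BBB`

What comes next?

BBB is the last string of length 3, so the next is the first of length 4: e repeated 4 times.

eeee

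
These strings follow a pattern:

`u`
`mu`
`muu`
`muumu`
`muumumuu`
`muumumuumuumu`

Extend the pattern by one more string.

muumumuumuumumuumumuu

Each term (from the third on) is the previous term followed by the one before it: term 3 = mu·u = muu.
So term 7 is muumumuumuumu·muumumuu.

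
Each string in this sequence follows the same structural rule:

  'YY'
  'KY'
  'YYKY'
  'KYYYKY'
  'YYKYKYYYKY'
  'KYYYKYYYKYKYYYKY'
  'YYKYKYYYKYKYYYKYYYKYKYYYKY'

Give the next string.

This is a Fibonacci-style word recurrence s(k) = s(k−2)·s(k−1): e.g. YY·KY = YYKY.
So term 8 is KYYYKYYYKYKYYYKY·YYKYKYYYKYKYYYKYYYKYKYYYKY.

KYYYKYYYKYKYYYKYYYKYKYYYKYKYYYKYYYKYKYYYKY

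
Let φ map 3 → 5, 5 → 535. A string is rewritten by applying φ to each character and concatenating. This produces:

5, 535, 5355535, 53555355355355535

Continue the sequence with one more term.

φ(53555355355355535) expands symbol-by-symbol to 535 5 535 535 535 5 535 535 5 535 535 5 535 535 535 5 535; joining the 17 pieces gives the next term.

53555355355355535535553553555355355355535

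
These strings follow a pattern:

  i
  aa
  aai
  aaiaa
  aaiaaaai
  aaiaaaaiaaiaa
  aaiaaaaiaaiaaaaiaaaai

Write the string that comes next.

From term 3 onward, concatenate the last term with the second-to-last: aa·i = aai, aai·aa = aaiaa, …
The next term joins aaiaaaaiaaiaaaaiaaaai and aaiaaaaiaaiaa.

aaiaaaaiaaiaaaaiaaaaiaaiaaaaiaaiaa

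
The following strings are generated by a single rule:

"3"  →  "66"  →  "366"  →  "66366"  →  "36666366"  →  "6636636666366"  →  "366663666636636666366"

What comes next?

This is a Fibonacci-style word recurrence s(k) = s(k−2)·s(k−1): e.g. 3·66 = 366.
The next term joins 6636636666366 and 366663666636636666366.

6636636666366366663666636636666366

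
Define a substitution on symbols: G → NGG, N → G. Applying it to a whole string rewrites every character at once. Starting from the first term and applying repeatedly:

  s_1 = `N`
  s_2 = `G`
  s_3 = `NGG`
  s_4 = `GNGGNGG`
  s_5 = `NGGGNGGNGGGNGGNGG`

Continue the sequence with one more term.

GNGGNGGNGGGNGGNGGGNGGNGGNGGGNGGNGGGNGGNGG

φ(NGGGNGGNGGGNGGNGG) expands symbol-by-symbol to G NGG NGG NGG G NGG NGG G NGG NGG NGG G NGG NGG G NGG NGG; joining the 17 pieces gives the next term.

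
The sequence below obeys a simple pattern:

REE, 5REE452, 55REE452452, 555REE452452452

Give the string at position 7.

555555REE452452452452452452

s(k+1) = 5·s(k)·452, so each term gains 5 as a prefix and 452 as a suffix.
From 555REE452452452, 3 further steps: 555REE452452452 → 5555REE452452452452 → 55555REE452452452452452 → (answer).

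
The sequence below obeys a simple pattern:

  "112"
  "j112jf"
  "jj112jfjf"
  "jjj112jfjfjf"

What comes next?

jjjj112jfjfjfjf

s(k+1) = j·s(k)·jf, so each term gains j as a prefix and jf as a suffix.
So the next term is j·jjj112jfjfjf·jf.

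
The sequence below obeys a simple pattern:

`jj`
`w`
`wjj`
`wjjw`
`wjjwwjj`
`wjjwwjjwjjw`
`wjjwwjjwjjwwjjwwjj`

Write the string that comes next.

This is a Fibonacci-style word recurrence s(k) = s(k−1)·s(k−2): e.g. w·jj = wjj.
Continuing: wjjwwjjwjjwwjjwwjj · wjjwwjjwjjw gives term 8.

wjjwwjjwjjwwjjwwjjwjjwwjjwjjw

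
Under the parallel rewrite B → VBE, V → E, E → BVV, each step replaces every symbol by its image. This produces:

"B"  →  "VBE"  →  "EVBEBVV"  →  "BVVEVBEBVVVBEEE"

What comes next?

Rewriting the 15 symbols of BVVEVBEBVVVBEEE one by one yields VBE E E BVV E VBE BVV VBE E E E VBE BVV BVV BVV; concatenated:

VBEEEBVVEVBEBVVVBEEEEVBEBVVBVVBVV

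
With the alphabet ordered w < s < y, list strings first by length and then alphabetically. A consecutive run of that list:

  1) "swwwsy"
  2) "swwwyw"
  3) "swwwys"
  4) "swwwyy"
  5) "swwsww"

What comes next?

swwsws

Treat swwsww as a base-3 numeral over the given alphabet and add one, carrying through any trailing y's.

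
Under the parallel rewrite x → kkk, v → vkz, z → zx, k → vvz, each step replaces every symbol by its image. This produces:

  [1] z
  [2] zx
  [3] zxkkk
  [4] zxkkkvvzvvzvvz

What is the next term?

φ(zxkkkvvzvvzvvz) expands symbol-by-symbol to zx kkk vvz vvz vvz vkz vkz zx vkz vkz zx vkz vkz zx; joining the 14 pieces gives the next term.

zxkkkvvzvvzvvzvkzvkzzxvkzvkzzxvkzvkzzx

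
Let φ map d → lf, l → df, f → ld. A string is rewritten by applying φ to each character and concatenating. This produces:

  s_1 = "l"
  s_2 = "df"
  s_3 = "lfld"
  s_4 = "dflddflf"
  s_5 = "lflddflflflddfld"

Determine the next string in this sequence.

Replace each of the 16 characters of lflddflflflddfld in place — df ld df lf lf ld df ld df ld df lf lf ld df lf — and concatenate.

dflddflflflddflddflddflflflddflf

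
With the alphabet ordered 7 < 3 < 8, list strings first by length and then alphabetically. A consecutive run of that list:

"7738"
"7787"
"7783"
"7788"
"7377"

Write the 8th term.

Advancing 3 positions from 7377 through 7377 → 7373 → 7378 reaches term 8.

7337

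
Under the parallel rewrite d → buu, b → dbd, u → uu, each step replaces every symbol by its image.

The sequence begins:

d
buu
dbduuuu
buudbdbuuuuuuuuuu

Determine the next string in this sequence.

dbduuuubuudbdbuudbduuuuuuuuuuuuuuuuuuuu

Applying the rule to each of the 17 symbols of buudbdbuuuuuuuuuu gives the pieces dbd uu uu buu dbd buu dbd uu uu uu uu uu uu uu uu uu uu, which concatenate to the answer.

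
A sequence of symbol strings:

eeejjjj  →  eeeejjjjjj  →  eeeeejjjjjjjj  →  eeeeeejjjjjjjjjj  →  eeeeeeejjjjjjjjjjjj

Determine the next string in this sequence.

eeeeeeeejjjjjjjjjjjjjj

Term n consists of n+1 e's, followed by 2n j's, where the shown terms are n = 2, 3, 4, 5, 6.
For the next term, n = 7, so the run lengths are 8, 14.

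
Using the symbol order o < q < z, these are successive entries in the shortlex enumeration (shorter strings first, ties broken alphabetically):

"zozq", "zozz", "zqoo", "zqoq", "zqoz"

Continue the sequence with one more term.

The successor of zqoz increments the rightmost position that isn't already z and resets every position after it to o.

zqqo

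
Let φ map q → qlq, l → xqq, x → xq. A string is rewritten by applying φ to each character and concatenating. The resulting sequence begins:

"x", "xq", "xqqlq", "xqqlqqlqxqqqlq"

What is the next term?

Applying the rule to each of the 14 symbols of xqqlqqlqxqqqlq gives the pieces xq qlq qlq xqq qlq qlq xqq qlq xq qlq qlq qlq xqq qlq, which concatenate to the answer.

xqqlqqlqxqqqlqqlqxqqqlqxqqlqqlqqlqxqqqlq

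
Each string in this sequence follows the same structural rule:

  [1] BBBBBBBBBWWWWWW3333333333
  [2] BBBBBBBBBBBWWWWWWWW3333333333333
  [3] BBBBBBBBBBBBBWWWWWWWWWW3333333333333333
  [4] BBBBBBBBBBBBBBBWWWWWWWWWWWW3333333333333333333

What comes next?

The n-th term is 2n+3 B's then 2n W's then 3n+1 3's, where the shown terms are n = 3, 4, 5, 6.
At n = 7 the blocks have lengths 17, 14, 22.

BBBBBBBBBBBBBBBBBWWWWWWWWWWWWWW3333333333333333333333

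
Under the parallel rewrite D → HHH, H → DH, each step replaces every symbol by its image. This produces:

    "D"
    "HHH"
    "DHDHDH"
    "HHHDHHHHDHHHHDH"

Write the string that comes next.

DHDHDHHHHDHDHDHDHHHHDHDHDHDHHHHDH

φ(HHHDHHHHDHHHHDH) expands symbol-by-symbol to DH DH DH HHH DH DH DH DH HHH DH DH DH DH HHH DH; joining the 15 pieces gives the next term.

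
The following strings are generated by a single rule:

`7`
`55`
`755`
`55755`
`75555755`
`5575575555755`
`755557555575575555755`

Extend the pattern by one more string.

From term 3 onward, concatenate the second-to-last term with the last: 7·55 = 755, 55·755 = 55755, …
Continuing: 5575575555755 · 755557555575575555755 gives term 8.

5575575555755755557555575575555755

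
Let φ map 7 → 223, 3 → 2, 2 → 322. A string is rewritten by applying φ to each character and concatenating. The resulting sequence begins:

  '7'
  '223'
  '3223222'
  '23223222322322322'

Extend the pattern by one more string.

φ(23223222322322322) expands symbol-by-symbol to 322 2 322 322 2 322 322 322 2 322 322 2 322 322 2 322 322; joining the 17 pieces gives the next term.

32223223222322322322232232223223222322322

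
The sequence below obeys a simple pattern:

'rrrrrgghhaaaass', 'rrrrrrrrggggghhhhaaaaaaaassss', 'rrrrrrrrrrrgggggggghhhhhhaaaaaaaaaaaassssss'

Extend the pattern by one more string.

Each string has the form r^{3n+2} g^{3n-1} h^{2n} a^{4n} s^{2n} (n = 1, 2, …).
For the next term, n = 4, so the run lengths are 14, 11, 8, 16, 8.

rrrrrrrrrrrrrrggggggggggghhhhhhhhaaaaaaaaaaaaaaaassssssss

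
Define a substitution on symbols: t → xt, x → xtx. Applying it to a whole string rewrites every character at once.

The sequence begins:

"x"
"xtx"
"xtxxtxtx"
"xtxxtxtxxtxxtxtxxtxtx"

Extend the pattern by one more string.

Rewriting the 21 symbols of xtxxtxtxxtxxtxtxxtxtx one by one yields xtx xt xtx xtx xt xtx xt xtx xtx xt xtx xtx xt xtx xt xtx xtx xt xtx xt xtx; concatenated:

xtxxtxtxxtxxtxtxxtxtxxtxxtxtxxtxxtxtxxtxtxxtxxtxtxxtxtx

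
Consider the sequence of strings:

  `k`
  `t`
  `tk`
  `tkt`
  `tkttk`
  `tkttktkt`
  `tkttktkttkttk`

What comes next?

From term 3 onward, concatenate the last term with the second-to-last: t·k = tk, tk·t = tkt, …
The next term joins tkttktkttkttk and tkttktkt.

tkttktkttkttktkttktkt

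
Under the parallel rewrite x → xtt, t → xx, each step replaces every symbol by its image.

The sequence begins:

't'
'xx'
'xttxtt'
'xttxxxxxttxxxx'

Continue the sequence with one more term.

xttxxxxxttxttxttxttxttxxxxxttxttxttxtt

Applying the rule to each of the 14 symbols of xttxxxxxttxxxx gives the pieces xtt xx xx xtt xtt xtt xtt xtt xx xx xtt xtt xtt xtt, which concatenate to the answer.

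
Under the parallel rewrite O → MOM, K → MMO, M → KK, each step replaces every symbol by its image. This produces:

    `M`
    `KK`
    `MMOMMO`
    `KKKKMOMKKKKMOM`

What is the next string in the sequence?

Replace each of the 14 characters of KKKKMOMKKKKMOM in place — MMO MMO MMO MMO KK MOM KK MMO MMO MMO MMO KK MOM KK — and concatenate.

MMOMMOMMOMMOKKMOMKKMMOMMOMMOMMOKKMOMKK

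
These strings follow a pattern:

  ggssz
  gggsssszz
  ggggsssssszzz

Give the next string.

The n-th term is n+1 g's then 2n s's then n z's (n = 1, 2, …).
Setting n = 4 gives 5, 8, 4 characters in each block.

gggggsssssssszzzz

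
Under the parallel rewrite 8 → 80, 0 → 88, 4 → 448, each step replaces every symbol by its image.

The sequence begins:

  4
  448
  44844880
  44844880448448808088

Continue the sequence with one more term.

φ(44844880448448808088) expands symbol-by-symbol to 448 448 80 448 448 80 80 88 448 448 80 448 448 80 80 88 80 88 80 80; joining the 20 pieces gives the next term.

448448804484488080884484488044844880808880888080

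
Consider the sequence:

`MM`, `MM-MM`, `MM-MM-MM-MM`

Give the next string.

Each string is two copies of the previous one joined by '-'.
Doubling MM-MM-MM-MM with '-' between the halves:

MM-MM-MM-MM-MM-MM-MM-MM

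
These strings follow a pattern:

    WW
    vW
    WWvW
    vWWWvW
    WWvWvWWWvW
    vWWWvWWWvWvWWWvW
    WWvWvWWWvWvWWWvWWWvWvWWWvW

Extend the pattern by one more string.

vWWWvWWWvWvWWWvWWWvWvWWWvWvWWWvWWWvWvWWWvW

From term 3 onward, concatenate the second-to-last term with the last: WW·vW = WWvW, vW·WWvW = vWWWvW, …
So term 8 is vWWWvWWWvWvWWWvW·WWvWvWWWvWvWWWvWWWvWvWWWvW.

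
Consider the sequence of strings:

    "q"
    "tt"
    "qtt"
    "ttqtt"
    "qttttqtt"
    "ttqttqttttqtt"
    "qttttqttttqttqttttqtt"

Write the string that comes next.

From term 3 onward, concatenate the second-to-last term with the last: q·tt = qtt, tt·qtt = ttqtt, …
The next term joins ttqttqttttqtt and qttttqttttqttqttttqtt.

ttqttqttttqttqttttqttttqttqttttqtt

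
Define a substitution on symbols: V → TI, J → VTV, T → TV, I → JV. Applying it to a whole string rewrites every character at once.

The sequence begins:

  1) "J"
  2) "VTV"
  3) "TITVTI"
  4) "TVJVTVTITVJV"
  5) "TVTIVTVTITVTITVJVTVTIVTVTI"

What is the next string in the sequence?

Rewriting the 26 symbols of TVTIVTVTITVTITVJVTVTIVTVTI one by one yields TV TI TV JV TI TV TI TV JV TV TI TV JV TV TI VTV TI TV TI TV JV TI TV TI TV JV; concatenated:

TVTITVJVTITVTITVJVTVTITVJVTVTIVTVTITVTITVJVTITVTITVJV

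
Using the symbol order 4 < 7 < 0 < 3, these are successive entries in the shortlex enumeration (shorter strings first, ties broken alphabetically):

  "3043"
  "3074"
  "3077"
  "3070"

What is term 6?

3004

Advancing 2 positions from 3070 through 3070 → 3073 reaches term 6.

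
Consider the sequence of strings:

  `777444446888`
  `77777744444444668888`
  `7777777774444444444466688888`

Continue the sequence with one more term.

777777777777444444444444446666888888

Term n consists of 3n 7's, followed by 3n+2 4's, followed by n 6's, followed by n+2 8's (n = 1, 2, …).
Setting n = 4 gives 12, 14, 4, 6 characters in each block.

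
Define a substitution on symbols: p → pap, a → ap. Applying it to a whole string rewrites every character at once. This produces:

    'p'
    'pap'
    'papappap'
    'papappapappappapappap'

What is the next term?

Replace each of the 21 characters of papappapappappapappap in place — pap ap pap ap pap pap ap pap ap pap pap ap pap pap ap pap ap pap pap ap pap — and concatenate.

papappapappappapappapappappapappappapappapappappapappap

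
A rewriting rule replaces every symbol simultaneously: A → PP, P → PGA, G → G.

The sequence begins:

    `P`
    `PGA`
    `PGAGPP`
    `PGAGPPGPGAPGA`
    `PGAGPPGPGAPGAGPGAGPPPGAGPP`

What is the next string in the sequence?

Rewriting the 26 symbols of PGAGPPGPGAPGAGPGAGPPPGAGPP one by one yields PGA G PP G PGA PGA G PGA G PP PGA G PP G PGA G PP G PGA PGA PGA G PP G PGA PGA; concatenated:

PGAGPPGPGAPGAGPGAGPPPGAGPPGPGAGPPGPGAPGAPGAGPPGPGAPGA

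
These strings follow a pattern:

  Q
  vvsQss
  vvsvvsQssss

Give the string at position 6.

vvsvvsvvsvvsvvsQssssssssss

Each term wraps the previous one in vvs on the left and ss on the right.
From vvsvvsQssss, 3 further steps: vvsvvsQssss → vvsvvsvvsQssssss → vvsvvsvvsvvsQssssssss → (answer).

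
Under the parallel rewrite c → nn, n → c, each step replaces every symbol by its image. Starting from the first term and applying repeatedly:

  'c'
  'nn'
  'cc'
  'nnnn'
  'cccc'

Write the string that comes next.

nnnnnnnn

Apply φ to cccc symbol by symbol: c→nn, c→nn, c→nn, c→nn; joined: nn nn nn nn.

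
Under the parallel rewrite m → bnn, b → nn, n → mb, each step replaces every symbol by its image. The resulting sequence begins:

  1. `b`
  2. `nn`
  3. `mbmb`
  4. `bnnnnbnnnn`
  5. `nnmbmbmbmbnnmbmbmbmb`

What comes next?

Applying the rule to each of the 20 symbols of nnmbmbmbmbnnmbmbmbmb gives the pieces mb mb bnn nn bnn nn bnn nn bnn nn mb mb bnn nn bnn nn bnn nn bnn nn, which concatenate to the answer.

mbmbbnnnnbnnnnbnnnnbnnnnmbmbbnnnnbnnnnbnnnnbnnnn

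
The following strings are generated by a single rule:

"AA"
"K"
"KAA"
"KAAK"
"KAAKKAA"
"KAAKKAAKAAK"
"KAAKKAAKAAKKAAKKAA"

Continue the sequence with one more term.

KAAKKAAKAAKKAAKKAAKAAKKAAKAAK

From term 3 onward, concatenate the last term with the second-to-last: K·AA = KAA, KAA·K = KAAK, …
Continuing: KAAKKAAKAAKKAAKKAA · KAAKKAAKAAK gives term 8.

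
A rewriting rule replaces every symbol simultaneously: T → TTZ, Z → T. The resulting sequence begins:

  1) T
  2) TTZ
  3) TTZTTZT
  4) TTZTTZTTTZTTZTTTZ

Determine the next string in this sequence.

TTZTTZTTTZTTZTTTZTTZTTZTTTZTTZTTTZTTZTTZT

Replace each of the 17 characters of TTZTTZTTTZTTZTTTZ in place — TTZ TTZ T TTZ TTZ T TTZ TTZ TTZ T TTZ TTZ T TTZ TTZ TTZ T — and concatenate.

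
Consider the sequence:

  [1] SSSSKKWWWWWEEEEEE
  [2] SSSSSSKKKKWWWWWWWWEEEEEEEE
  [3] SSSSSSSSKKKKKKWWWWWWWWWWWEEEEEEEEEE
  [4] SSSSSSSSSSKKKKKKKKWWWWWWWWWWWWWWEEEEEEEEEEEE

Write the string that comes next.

Each string has the form S^{2n} K^{2n-2} W^{3n-1} E^{2n+2}, where the shown terms are n = 2, 3, 4, 5.
Setting n = 6 gives 12, 10, 17, 14 characters in each block.

SSSSSSSSSSSSKKKKKKKKKKWWWWWWWWWWWWWWWWWEEEEEEEEEEEEEE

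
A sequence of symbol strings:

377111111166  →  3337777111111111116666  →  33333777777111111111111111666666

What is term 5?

The n-th term is 2n-1 3's then 2n 7's then 4n+3 1's then 2n 6's (n = 1, 2, …).
At n = 5 the blocks have lengths 9, 10, 23, 10.

3333333337777777777111111111111111111111116666666666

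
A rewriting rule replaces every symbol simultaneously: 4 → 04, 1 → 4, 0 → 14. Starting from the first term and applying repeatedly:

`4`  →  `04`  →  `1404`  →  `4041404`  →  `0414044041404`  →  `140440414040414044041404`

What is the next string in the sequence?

Replace each of the 24 characters of 140440414040414044041404 in place — 4 04 14 04 04 14 04 4 04 14 04 14 04 4 04 14 04 04 14 04 4 04 14 04 — and concatenate.

40414040414044041404140440414040414044041404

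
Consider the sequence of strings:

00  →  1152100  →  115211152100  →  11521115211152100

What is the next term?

The strings grow by a fixed prefix 11521 each time.
So the next term is 11521·11521115211152100.

1152111521115211152100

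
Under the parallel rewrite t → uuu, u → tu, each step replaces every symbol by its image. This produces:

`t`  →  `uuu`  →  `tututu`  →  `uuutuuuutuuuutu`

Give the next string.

tututuuuututututuuuututututuuuutu

Applying the rule to each of the 15 symbols of uuutuuuutuuuutu gives the pieces tu tu tu uuu tu tu tu tu uuu tu tu tu tu uuu tu, which concatenate to the answer.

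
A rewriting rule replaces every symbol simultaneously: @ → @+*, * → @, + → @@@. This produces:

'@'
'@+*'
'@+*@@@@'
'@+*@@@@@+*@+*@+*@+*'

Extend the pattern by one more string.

Applying the rule to each of the 19 symbols of @+*@@@@@+*@+*@+*@+* gives the pieces @+* @@@ @ @+* @+* @+* @+* @+* @@@ @ @+* @@@ @ @+* @@@ @ @+* @@@ @, which concatenate to the answer.

@+*@@@@@+*@+*@+*@+*@+*@@@@@+*@@@@@+*@@@@@+*@@@@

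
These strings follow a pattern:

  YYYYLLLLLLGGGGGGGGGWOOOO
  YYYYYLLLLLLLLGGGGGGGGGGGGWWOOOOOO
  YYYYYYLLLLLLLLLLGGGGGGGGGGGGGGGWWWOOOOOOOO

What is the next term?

Each string has the form Y^{n+2} L^{2n+2} G^{3n+3} W^{n-1} O^{2n}, where the shown terms are n = 2, 3, 4.
Setting n = 5 gives 7, 12, 18, 4, 10 characters in each block.

YYYYYYYLLLLLLLLLLLLGGGGGGGGGGGGGGGGGGWWWWOOOOOOOOOO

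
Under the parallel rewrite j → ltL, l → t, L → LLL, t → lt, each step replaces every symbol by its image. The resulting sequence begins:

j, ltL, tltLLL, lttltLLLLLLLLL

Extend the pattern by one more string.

Rewriting the 14 symbols of lttltLLLLLLLLL one by one yields t lt lt t lt LLL LLL LLL LLL LLL LLL LLL LLL LLL; concatenated:

tltlttltLLLLLLLLLLLLLLLLLLLLLLLLLLL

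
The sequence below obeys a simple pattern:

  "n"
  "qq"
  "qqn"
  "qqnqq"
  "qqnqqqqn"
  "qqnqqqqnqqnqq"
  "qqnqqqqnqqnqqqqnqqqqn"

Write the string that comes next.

qqnqqqqnqqnqqqqnqqqqnqqnqqqqnqqnqq

This is a Fibonacci-style word recurrence s(k) = s(k−1)·s(k−2): e.g. qq·n = qqn.
So term 8 is qqnqqqqnqqnqqqqnqqqqn·qqnqqqqnqqnqq.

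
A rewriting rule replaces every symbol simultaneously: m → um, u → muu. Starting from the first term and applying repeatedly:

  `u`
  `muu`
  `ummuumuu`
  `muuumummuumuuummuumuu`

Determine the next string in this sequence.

Rewriting the 21 symbols of muuumummuumuuummuumuu one by one yields um muu muu muu um muu um um muu muu um muu muu muu um um muu muu um muu muu; concatenated:

ummuumuumuuummuuumummuumuuummuumuumuuumummuumuuummuumuu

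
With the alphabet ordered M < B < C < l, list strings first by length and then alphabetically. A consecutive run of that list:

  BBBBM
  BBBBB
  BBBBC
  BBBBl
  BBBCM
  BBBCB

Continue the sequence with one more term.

BBBCC

Treat BBBCB as a base-4 numeral over the given alphabet and add one, carrying through any trailing l's.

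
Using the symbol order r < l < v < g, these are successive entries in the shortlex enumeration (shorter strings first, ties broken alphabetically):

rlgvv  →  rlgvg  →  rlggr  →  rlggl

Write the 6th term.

Stepping forward 2 times from rlggl: rlggl → rlggv, then the target.

rlggg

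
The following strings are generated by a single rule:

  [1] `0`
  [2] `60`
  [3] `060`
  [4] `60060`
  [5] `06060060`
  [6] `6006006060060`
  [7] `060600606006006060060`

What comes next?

Each term (from the third on) is the two preceding terms concatenated in order: term 3 = 0·60 = 060.
So term 8 is 6006006060060·060600606006006060060.

6006006060060060600606006006060060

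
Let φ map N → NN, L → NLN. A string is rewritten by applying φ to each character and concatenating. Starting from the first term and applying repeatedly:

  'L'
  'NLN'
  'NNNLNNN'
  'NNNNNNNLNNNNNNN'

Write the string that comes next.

Applying the rule to each of the 15 symbols of NNNNNNNLNNNNNNN gives the pieces NN NN NN NN NN NN NN NLN NN NN NN NN NN NN NN, which concatenate to the answer.

NNNNNNNNNNNNNNNLNNNNNNNNNNNNNNN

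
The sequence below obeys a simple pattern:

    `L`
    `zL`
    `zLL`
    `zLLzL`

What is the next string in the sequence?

From term 3 onward, concatenate the last term with the second-to-last: zL·L = zLL, zLL·zL = zLLzL, …
The next term joins zLLzL and zLL.

zLLzLzLL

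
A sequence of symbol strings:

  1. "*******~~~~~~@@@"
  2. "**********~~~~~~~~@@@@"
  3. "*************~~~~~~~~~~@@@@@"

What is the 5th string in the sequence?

Reading off run lengths: * runs 7, 10, 13; ~ runs 6, 8, 10; @ runs 3, 4, 5 — each is linear in n, where the shown terms are n = 3, 4, 5.
Setting n = 7 gives 19, 14, 7 characters in each block.

*******************~~~~~~~~~~~~~~@@@@@@@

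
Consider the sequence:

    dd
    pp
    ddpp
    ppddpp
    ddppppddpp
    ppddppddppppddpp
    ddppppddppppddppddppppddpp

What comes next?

ppddppddppppddppddppppddppppddppddppppddpp

Each term (from the third on) is the two preceding terms concatenated in order: term 3 = dd·pp = ddpp.
So term 8 is ppddppddppppddpp·ddppppddppppddppddppppddpp.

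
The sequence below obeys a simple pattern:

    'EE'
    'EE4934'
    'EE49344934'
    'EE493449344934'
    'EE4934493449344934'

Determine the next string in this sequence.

EE49344934493449344934

The strings grow by a fixed suffix 4934 each time.
So the next term is EE4934493449344934·4934.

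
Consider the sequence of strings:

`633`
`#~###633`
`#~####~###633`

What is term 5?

Every step adds #~### at the front: s(k+1) = #~###·s(k).
From #~####~###633, 2 further steps: #~####~###633 → #~####~####~###633 → (answer).

#~####~####~####~###633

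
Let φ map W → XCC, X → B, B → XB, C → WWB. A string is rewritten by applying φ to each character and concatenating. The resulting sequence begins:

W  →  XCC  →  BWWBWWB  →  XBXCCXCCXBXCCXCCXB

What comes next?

Rewriting the 18 symbols of XBXCCXCCXBXCCXCCXB one by one yields B XB B WWB WWB B WWB WWB B XB B WWB WWB B WWB WWB B XB; concatenated:

BXBBWWBWWBBWWBWWBBXBBWWBWWBBWWBWWBBXB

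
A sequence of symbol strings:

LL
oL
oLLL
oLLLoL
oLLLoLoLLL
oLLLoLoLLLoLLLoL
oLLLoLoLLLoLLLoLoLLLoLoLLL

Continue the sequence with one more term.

From term 3 onward, concatenate the last term with the second-to-last: oL·LL = oLLL, oLLL·oL = oLLLoL, …
Continuing: oLLLoLoLLLoLLLoLoLLLoLoLLL · oLLLoLoLLLoLLLoL gives term 8.

oLLLoLoLLLoLLLoLoLLLoLoLLLoLLLoLoLLLoLLLoL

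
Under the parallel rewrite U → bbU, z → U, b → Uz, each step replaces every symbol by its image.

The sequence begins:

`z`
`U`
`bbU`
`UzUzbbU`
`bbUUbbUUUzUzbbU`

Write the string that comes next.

UzUzbbUbbUUzUzbbUbbUbbUUbbUUUzUzbbU

Applying the rule to each of the 15 symbols of bbUUbbUUUzUzbbU gives the pieces Uz Uz bbU bbU Uz Uz bbU bbU bbU U bbU U Uz Uz bbU, which concatenate to the answer.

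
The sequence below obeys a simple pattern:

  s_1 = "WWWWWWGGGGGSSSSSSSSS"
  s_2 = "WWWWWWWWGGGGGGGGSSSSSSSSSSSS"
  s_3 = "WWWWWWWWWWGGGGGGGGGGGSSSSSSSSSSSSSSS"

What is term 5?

The n-th term is 2n+2 W's then 3n-1 G's then 3n+3 S's, where the shown terms are n = 2, 3, 4.
Setting n = 6 gives 14, 17, 21 characters in each block.

WWWWWWWWWWWWWWGGGGGGGGGGGGGGGGGSSSSSSSSSSSSSSSSSSSSS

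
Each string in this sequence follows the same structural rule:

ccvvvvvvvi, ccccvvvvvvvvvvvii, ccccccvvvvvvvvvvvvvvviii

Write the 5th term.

The n-th term is 2n c's then 4n+3 v's then n i's (n = 1, 2, …).
For term 5, n = 5, so the run lengths are 10, 23, 5.

ccccccccccvvvvvvvvvvvvvvvvvvvvvvviiiii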